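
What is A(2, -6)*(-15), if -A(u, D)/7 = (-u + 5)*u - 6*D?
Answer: 4410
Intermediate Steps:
A(u, D) = 42*D - 7*u*(5 - u) (A(u, D) = -7*((-u + 5)*u - 6*D) = -7*((5 - u)*u - 6*D) = -7*(u*(5 - u) - 6*D) = -7*(-6*D + u*(5 - u)) = 42*D - 7*u*(5 - u))
A(2, -6)*(-15) = (-35*2 + 7*2² + 42*(-6))*(-15) = (-70 + 7*4 - 252)*(-15) = (-70 + 28 - 252)*(-15) = -294*(-15) = 4410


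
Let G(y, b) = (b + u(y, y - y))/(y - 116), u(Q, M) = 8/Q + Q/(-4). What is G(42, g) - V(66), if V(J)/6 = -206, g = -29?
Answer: 3843139/3108 ≈ 1236.5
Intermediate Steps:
V(J) = -1236 (V(J) = 6*(-206) = -1236)
u(Q, M) = 8/Q - Q/4 (u(Q, M) = 8/Q + Q*(-¼) = 8/Q - Q/4)
G(y, b) = (b + 8/y - y/4)/(-116 + y) (G(y, b) = (b + (8/y - y/4))/(y - 116) = (b + 8/y - y/4)/(-116 + y))
G(42, g) - V(66) = (¼)*(32 + 42*(-1*42 + 4*(-29)))/(42*(-116 + 42)) - 1*(-1236) = (¼)*(1/42)*(32 + 42*(-42 - 116))/(-74) + 1236 = (¼)*(1/42)*(-1/74)*(32 + 42*(-158)) + 1236 = (¼)*(1/42)*(-1/74)*(32 - 6636) + 1236 = (¼)*(1/42)*(-1/74)*(-6604) + 1236 = 1651/3108 + 1236 = 3843139/3108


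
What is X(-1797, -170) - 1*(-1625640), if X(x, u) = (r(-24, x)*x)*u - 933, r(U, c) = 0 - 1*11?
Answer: -1735683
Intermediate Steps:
r(U, c) = -11 (r(U, c) = 0 - 11 = -11)
X(x, u) = -933 - 11*u*x (X(x, u) = (-11*x)*u - 933 = -11*u*x - 933 = -933 - 11*u*x)
X(-1797, -170) - 1*(-1625640) = (-933 - 11*(-170)*(-1797)) - 1*(-1625640) = (-933 - 3360390) + 1625640 = -3361323 + 1625640 = -1735683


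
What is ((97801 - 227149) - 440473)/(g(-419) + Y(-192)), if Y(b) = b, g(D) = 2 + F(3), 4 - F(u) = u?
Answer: 81403/27 ≈ 3014.9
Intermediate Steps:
F(u) = 4 - u
g(D) = 3 (g(D) = 2 + (4 - 1*3) = 2 + (4 - 3) = 2 + 1 = 3)
((97801 - 227149) - 440473)/(g(-419) + Y(-192)) = ((97801 - 227149) - 440473)/(3 - 192) = (-129348 - 440473)/(-189) = -569821*(-1/189) = 81403/27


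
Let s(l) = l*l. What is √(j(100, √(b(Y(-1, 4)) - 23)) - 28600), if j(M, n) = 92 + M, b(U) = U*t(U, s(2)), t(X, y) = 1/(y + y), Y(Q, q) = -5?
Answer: 2*I*√7102 ≈ 168.55*I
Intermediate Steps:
s(l) = l²
t(X, y) = 1/(2*y)
b(U) = U/8 (b(U) = U*(1/(2*(2²))) = U*((½)/4) = U*((½)*(¼)) = U*(⅛) = U/8)
√(j(100, √(b(Y(-1, 4)) - 23)) - 28600) = √((92 + 100) - 28600) = √(192 - 28600) = √(-28408) = 2*I*√7102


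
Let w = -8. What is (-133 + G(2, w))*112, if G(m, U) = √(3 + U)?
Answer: -14896 + 112*I*√5 ≈ -14896.0 + 250.44*I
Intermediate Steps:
(-133 + G(2, w))*112 = (-133 + √(3 - 8))*112 = (-133 + √(-5))*112 = (-133 + I*√5)*112 = -14896 + 112*I*√5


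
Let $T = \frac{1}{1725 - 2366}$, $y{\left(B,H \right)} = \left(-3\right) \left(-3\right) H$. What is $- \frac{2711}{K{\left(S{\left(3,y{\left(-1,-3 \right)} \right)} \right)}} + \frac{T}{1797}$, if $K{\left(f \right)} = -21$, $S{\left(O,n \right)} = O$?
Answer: $\frac{1040912842}{8063139} \approx 129.1$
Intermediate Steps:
$y{\left(B,H \right)} = 9 H$
$T = - \frac{1}{641}$ ($T = \frac{1}{-641} = - \frac{1}{641} \approx -0.0015601$)
$- \frac{2711}{K{\left(S{\left(3,y{\left(-1,-3 \right)} \right)} \right)}} + \frac{T}{1797} = - \frac{2711}{-21} - \frac{1}{641 \cdot 1797} = \left(-2711\right) \left(- \frac{1}{21}\right) - \frac{1}{1151877} = \frac{2711}{21} - \frac{1}{1151877} = \frac{1040912842}{8063139}$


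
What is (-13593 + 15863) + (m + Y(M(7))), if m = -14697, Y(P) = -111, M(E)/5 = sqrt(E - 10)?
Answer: -12538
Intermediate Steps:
M(E) = 5*sqrt(-10 + E) (M(E) = 5*sqrt(E - 10) = 5*sqrt(-10 + E))
(-13593 + 15863) + (m + Y(M(7))) = (-13593 + 15863) + (-14697 - 111) = 2270 - 14808 = -12538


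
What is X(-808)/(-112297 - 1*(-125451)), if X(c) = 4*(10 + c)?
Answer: -1596/6577 ≈ -0.24266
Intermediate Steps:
X(c) = 40 + 4*c
X(-808)/(-112297 - 1*(-125451)) = (40 + 4*(-808))/(-112297 - 1*(-125451)) = (40 - 3232)/(-112297 + 125451) = -3192/13154 = -3192*1/13154 = -1596/6577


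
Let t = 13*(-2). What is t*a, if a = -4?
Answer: 104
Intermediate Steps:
t = -26
t*a = -26*(-4) = 104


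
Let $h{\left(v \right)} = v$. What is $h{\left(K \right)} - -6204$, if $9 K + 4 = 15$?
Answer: $\frac{55847}{9} \approx 6205.2$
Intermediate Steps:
$K = \frac{11}{9}$ ($K = - \frac{4}{9} + \frac{1}{9} \cdot 15 = - \frac{4}{9} + \frac{5}{3} = \frac{11}{9} \approx 1.2222$)
$h{\left(K \right)} - -6204 = \frac{11}{9} - -6204 = \frac{11}{9} + 6204 = \frac{55847}{9}$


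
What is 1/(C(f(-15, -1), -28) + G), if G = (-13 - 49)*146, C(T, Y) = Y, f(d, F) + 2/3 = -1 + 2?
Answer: -1/9080 ≈ -0.00011013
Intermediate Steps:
f(d, F) = ⅓ (f(d, F) = -⅔ + (-1 + 2) = -⅔ + 1 = ⅓)
G = -9052 (G = -62*146 = -9052)
1/(C(f(-15, -1), -28) + G) = 1/(-28 - 9052) = 1/(-9080) = -1/9080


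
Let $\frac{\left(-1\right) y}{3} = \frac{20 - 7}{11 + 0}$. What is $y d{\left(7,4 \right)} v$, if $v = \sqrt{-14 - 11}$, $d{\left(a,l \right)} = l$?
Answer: $- \frac{780 i}{11} \approx - 70.909 i$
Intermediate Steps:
$y = - \frac{39}{11}$ ($y = - 3 \frac{20 - 7}{11 + 0} = - 3 \cdot \frac{13}{11} = - 3 \cdot 13 \cdot \frac{1}{11} = \left(-3\right) \frac{13}{11} = - \frac{39}{11} \approx -3.5455$)
$v = 5 i$ ($v = \sqrt{-25} = 5 i \approx 5.0 i$)
$y d{\left(7,4 \right)} v = \left(- \frac{39}{11}\right) 4 \cdot 5 i = - \frac{156 \cdot 5 i}{11} = - \frac{780 i}{11}$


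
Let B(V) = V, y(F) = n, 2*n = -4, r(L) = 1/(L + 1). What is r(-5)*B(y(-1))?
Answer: ½ ≈ 0.50000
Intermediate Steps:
r(L) = 1/(1 + L)
n = -2 (n = (½)*(-4) = -2)
y(F) = -2
r(-5)*B(y(-1)) = -2/(1 - 5) = -2/(-4) = -¼*(-2) = ½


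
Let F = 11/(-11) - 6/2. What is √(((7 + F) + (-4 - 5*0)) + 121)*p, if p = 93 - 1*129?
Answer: -72*√30 ≈ -394.36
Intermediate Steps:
F = -4 (F = 11*(-1/11) - 6*½ = -1 - 3 = -4)
p = -36 (p = 93 - 129 = -36)
√(((7 + F) + (-4 - 5*0)) + 121)*p = √(((7 - 4) + (-4 - 5*0)) + 121)*(-36) = √((3 + (-4 + 0)) + 121)*(-36) = √((3 - 4) + 121)*(-36) = √(-1 + 121)*(-36) = √120*(-36) = (2*√30)*(-36) = -72*√30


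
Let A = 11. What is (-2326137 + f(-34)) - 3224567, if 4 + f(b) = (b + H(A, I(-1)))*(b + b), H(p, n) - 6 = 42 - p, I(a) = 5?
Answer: -5550912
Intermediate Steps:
H(p, n) = 48 - p (H(p, n) = 6 + (42 - p) = 48 - p)
f(b) = -4 + 2*b*(37 + b) (f(b) = -4 + (b + (48 - 1*11))*(b + b) = -4 + (b + (48 - 11))*(2*b) = -4 + (b + 37)*(2*b) = -4 + (37 + b)*(2*b) = -4 + 2*b*(37 + b))
(-2326137 + f(-34)) - 3224567 = (-2326137 + (-4 + 2*(-34)² + 74*(-34))) - 3224567 = (-2326137 + (-4 + 2*1156 - 2516)) - 3224567 = (-2326137 + (-4 + 2312 - 2516)) - 3224567 = (-2326137 - 208) - 3224567 = -2326345 - 3224567 = -5550912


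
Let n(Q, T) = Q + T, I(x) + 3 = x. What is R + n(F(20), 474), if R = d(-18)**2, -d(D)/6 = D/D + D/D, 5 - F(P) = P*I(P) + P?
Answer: 263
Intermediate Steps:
I(x) = -3 + x
F(P) = 5 - P - P*(-3 + P) (F(P) = 5 - (P*(-3 + P) + P) = 5 - (P + P*(-3 + P)) = 5 + (-P - P*(-3 + P)) = 5 - P - P*(-3 + P))
d(D) = -12 (d(D) = -6*(D/D + D/D) = -6*(1 + 1) = -6*2 = -12)
R = 144 (R = (-12)**2 = 144)
R + n(F(20), 474) = 144 + ((5 - 1*20 - 1*20*(-3 + 20)) + 474) = 144 + ((5 - 20 - 1*20*17) + 474) = 144 + ((5 - 20 - 340) + 474) = 144 + (-355 + 474) = 144 + 119 = 263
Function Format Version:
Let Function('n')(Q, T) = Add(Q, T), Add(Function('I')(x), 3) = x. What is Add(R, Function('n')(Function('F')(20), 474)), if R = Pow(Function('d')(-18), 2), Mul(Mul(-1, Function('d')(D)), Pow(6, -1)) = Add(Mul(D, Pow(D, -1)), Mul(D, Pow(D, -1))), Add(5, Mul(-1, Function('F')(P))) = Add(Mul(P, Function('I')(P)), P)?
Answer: 263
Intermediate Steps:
Function('I')(x) = Add(-3, x)
Function('F')(P) = Add(5, Mul(-1, P), Mul(-1, P, Add(-3, P))) (Function('F')(P) = Add(5, Mul(-1, Add(Mul(P, Add(-3, P)), P))) = Add(5, Mul(-1, Add(P, Mul(P, Add(-3, P))))) = Add(5, Add(Mul(-1, P), Mul(-1, P, Add(-3, P)))) = Add(5, Mul(-1, P), Mul(-1, P, Add(-3, P))))
Function('d')(D) = -12 (Function('d')(D) = Mul(-6, Add(Mul(D, Pow(D, -1)), Mul(D, Pow(D, -1)))) = Mul(-6, Add(1, 1)) = Mul(-6, 2) = -12)
R = 144 (R = Pow(-12, 2) = 144)
Add(R, Function('n')(Function('F')(20), 474)) = Add(144, Add(Add(5, Mul(-1, 20), Mul(-1, 20, Add(-3, 20))), 474)) = Add(144, Add(Add(5, -20, Mul(-1, 20, 17)), 474)) = Add(144, Add(Add(5, -20, -340), 474)) = Add(144, Add(-355, 474)) = Add(144, 119) = 263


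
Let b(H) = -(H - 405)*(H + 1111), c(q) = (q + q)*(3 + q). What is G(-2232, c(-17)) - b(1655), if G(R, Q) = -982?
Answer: 3456518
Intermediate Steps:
c(q) = 2*q*(3 + q) (c(q) = (2*q)*(3 + q) = 2*q*(3 + q))
b(H) = -(-405 + H)*(1111 + H)
G(-2232, c(-17)) - b(1655) = -982 - (449955 - 1*1655² - 706*1655) = -982 - (449955 - 1*2739025 - 1168430) = -982 - (449955 - 2739025 - 1168430) = -982 - 1*(-3457500) = -982 + 3457500 = 3456518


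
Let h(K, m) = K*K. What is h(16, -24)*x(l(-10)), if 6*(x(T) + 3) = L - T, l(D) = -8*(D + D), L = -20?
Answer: -8448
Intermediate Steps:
h(K, m) = K²
l(D) = -16*D
x(T) = -19/3 - T/6 (x(T) = -3 + (-20 - T)/6 = -3 + (-10/3 - T/6) = -19/3 - T/6)
h(16, -24)*x(l(-10)) = 16²*(-19/3 - (-8)*(-10)/3) = 256*(-19/3 - ⅙*160) = 256*(-19/3 - 80/3) = 256*(-33) = -8448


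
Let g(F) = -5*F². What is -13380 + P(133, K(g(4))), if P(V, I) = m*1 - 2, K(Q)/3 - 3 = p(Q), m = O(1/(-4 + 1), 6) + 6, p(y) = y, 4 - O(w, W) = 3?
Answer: -13375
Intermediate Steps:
O(w, W) = 1 (O(w, W) = 4 - 1*3 = 4 - 3 = 1)
m = 7 (m = 1 + 6 = 7)
K(Q) = 9 + 3*Q
P(V, I) = 5 (P(V, I) = 7*1 - 2 = 7 - 2 = 5)
-13380 + P(133, K(g(4))) = -13380 + 5 = -13375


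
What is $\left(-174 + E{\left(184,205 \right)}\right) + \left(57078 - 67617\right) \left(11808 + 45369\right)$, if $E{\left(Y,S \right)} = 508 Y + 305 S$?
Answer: $-602432580$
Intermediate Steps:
$E{\left(Y,S \right)} = 305 S + 508 Y$
$\left(-174 + E{\left(184,205 \right)}\right) + \left(57078 - 67617\right) \left(11808 + 45369\right) = \left(-174 + \left(305 \cdot 205 + 508 \cdot 184\right)\right) + \left(57078 - 67617\right) \left(11808 + 45369\right) = \left(-174 + \left(62525 + 93472\right)\right) - 602588403 = \left(-174 + 155997\right) - 602588403 = 155823 - 602588403 = -602432580$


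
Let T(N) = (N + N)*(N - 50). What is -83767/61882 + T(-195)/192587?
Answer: -10219610129/11917668734 ≈ -0.85752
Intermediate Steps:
T(N) = 2*N*(-50 + N) (T(N) = (2*N)*(-50 + N) = 2*N*(-50 + N))
-83767/61882 + T(-195)/192587 = -83767/61882 + (2*(-195)*(-50 - 195))/192587 = -83767*1/61882 + (2*(-195)*(-245))*(1/192587) = -83767/61882 + 95550*(1/192587) = -83767/61882 + 95550/192587 = -10219610129/11917668734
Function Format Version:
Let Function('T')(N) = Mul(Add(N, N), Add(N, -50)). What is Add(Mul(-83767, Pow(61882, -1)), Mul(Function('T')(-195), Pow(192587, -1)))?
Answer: Rational(-10219610129, 11917668734) ≈ -0.85752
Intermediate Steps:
Function('T')(N) = Mul(2, N, Add(-50, N)) (Function('T')(N) = Mul(Mul(2, N), Add(-50, N)) = Mul(2, N, Add(-50, N)))
Add(Mul(-83767, Pow(61882, -1)), Mul(Function('T')(-195), Pow(192587, -1))) = Add(Mul(-83767, Pow(61882, -1)), Mul(Mul(2, -195, Add(-50, -195)), Pow(192587, -1))) = Add(Mul(-83767, Rational(1, 61882)), Mul(Mul(2, -195, -245), Rational(1, 192587))) = Add(Rational(-83767, 61882), Mul(95550, Rational(1, 192587))) = Add(Rational(-83767, 61882), Rational(95550, 192587)) = Rational(-10219610129, 11917668734)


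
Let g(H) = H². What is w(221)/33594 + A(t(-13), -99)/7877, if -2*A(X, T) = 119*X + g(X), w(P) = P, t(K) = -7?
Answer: 14909665/264619938 ≈ 0.056344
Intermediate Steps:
A(X, T) = -119*X/2 - X²/2 (A(X, T) = -(119*X + X²)/2 = -(X² + 119*X)/2 = -119*X/2 - X²/2)
w(221)/33594 + A(t(-13), -99)/7877 = 221/33594 + ((½)*(-7)*(-119 - 1*(-7)))/7877 = 221*(1/33594) + ((½)*(-7)*(-119 + 7))*(1/7877) = 221/33594 + ((½)*(-7)*(-112))*(1/7877) = 221/33594 + 392*(1/7877) = 221/33594 + 392/7877 = 14909665/264619938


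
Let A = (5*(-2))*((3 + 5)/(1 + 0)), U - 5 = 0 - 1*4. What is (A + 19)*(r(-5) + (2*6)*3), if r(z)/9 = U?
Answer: -2745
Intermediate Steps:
U = 1 (U = 5 + (0 - 1*4) = 5 + (0 - 4) = 5 - 4 = 1)
r(z) = 9 (r(z) = 9*1 = 9)
A = -80 (A = -80/1 = -80 ≈ -80.000)
(A + 19)*(r(-5) + (2*6)*3) = (-80 + 19)*(9 + (2*6)*3) = -61*(9 + 12*3) = -61*(9 + 36) = -61*45 = -2745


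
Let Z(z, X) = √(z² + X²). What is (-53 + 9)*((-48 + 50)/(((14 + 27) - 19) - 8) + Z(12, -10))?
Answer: -44/7 - 88*√61 ≈ -693.59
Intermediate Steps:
Z(z, X) = √(X² + z²)
(-53 + 9)*((-48 + 50)/(((14 + 27) - 19) - 8) + Z(12, -10)) = (-53 + 9)*((-48 + 50)/(((14 + 27) - 19) - 8) + √((-10)² + 12²)) = -44*(2/((41 - 19) - 8) + √(100 + 144)) = -44*(2/(22 - 8) + √244) = -44*(2/14 + 2*√61) = -44*(2*(1/14) + 2*√61) = -44*(⅐ + 2*√61) = -44/7 - 88*√61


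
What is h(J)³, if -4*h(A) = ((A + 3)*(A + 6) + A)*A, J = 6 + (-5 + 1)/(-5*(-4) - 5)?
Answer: -143416207156853519/38443359375 ≈ -3.7306e+6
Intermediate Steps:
J = 86/15 (J = 6 - 4/(20 - 5) = 6 - 4/15 = 86/15 ≈ 5.7333)
h(A) = -A*(A + (3 + A)*(6 + A))/4 (h(A) = -((A + 3)*(A + 6) + A)*A/4 = -((3 + A)*(6 + A) + A)*A/4 = -(A + (3 + A)*(6 + A))*A/4 = -A*(A + (3 + A)*(6 + A))/4)
h(J)³ = (-¼*86/15*(18 + (86/15)² + 10*(86/15)))³ = (-¼*86/15*(18 + 7396/225 + 172/3))³ = (-¼*86/15*24346/225)³ = (-523439/3375)³ = -143416207156853519/38443359375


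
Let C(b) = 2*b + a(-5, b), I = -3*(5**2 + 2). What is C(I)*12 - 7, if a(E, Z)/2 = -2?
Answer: -1999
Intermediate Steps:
a(E, Z) = -4 (a(E, Z) = 2*(-2) = -4)
I = -81 (I = -3*(25 + 2) = -3*27 = -81)
C(b) = -4 + 2*b (C(b) = 2*b - 4 = -4 + 2*b)
C(I)*12 - 7 = (-4 + 2*(-81))*12 - 7 = (-4 - 162)*12 - 7 = -166*12 - 7 = -1992 - 7 = -1999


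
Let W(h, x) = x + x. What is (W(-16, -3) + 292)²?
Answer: 81796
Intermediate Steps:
W(h, x) = 2*x
(W(-16, -3) + 292)² = (2*(-3) + 292)² = (-6 + 292)² = 286² = 81796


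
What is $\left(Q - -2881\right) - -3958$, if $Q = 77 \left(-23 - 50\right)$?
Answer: $1218$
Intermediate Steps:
$Q = -5621$ ($Q = 77 \left(-73\right) = -5621$)
$\left(Q - -2881\right) - -3958 = \left(-5621 - -2881\right) - -3958 = \left(-5621 + 2881\right) + 3958 = -2740 + 3958 = 1218$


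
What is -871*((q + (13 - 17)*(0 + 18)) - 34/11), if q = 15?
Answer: 575731/11 ≈ 52339.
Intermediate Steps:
-871*((q + (13 - 17)*(0 + 18)) - 34/11) = -871*((15 + (13 - 17)*(0 + 18)) - 34/11) = -871*((15 - 4*18) - 34*1/11) = -871*((15 - 72) - 34/11) = -871*(-57 - 34/11) = -871*(-661/11) = 575731/11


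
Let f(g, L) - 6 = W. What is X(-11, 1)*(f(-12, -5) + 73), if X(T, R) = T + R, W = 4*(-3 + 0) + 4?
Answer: -710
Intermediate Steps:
W = -8 (W = 4*(-3) + 4 = -12 + 4 = -8)
X(T, R) = R + T
f(g, L) = -2 (f(g, L) = 6 - 8 = -2)
X(-11, 1)*(f(-12, -5) + 73) = (1 - 11)*(-2 + 73) = -10*71 = -710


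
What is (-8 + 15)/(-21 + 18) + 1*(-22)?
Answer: -73/3 ≈ -24.333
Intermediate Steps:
(-8 + 15)/(-21 + 18) + 1*(-22) = 7/(-3) - 22 = 7*(-⅓) - 22 = -7/3 - 22 = -73/3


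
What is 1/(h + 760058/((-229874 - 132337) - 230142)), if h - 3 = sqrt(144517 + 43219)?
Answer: -602423593353/65872163243233223 + 701764153218*sqrt(46934)/65872163243233223 ≈ 0.0022988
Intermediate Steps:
h = 3 + 2*sqrt(46934) (h = 3 + sqrt(144517 + 43219) = 3 + sqrt(187736) = 3 + 2*sqrt(46934) ≈ 436.29)
1/(h + 760058/((-229874 - 132337) - 230142)) = 1/((3 + 2*sqrt(46934)) + 760058/((-229874 - 132337) - 230142)) = 1/((3 + 2*sqrt(46934)) + 760058/(-362211 - 230142)) = 1/((3 + 2*sqrt(46934)) + 760058/(-592353)) = 1/((3 + 2*sqrt(46934)) + 760058*(-1/592353)) = 1/((3 + 2*sqrt(46934)) - 760058/592353) = 1/(1017001/592353 + 2*sqrt(46934))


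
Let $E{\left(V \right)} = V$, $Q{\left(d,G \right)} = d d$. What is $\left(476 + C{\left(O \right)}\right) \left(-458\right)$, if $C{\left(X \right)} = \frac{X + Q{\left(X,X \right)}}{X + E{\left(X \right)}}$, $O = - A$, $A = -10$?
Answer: $-220527$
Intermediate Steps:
$Q{\left(d,G \right)} = d^{2}$
$O = 10$ ($O = \left(-1\right) \left(-10\right) = 10$)
$C{\left(X \right)} = \frac{X + X^{2}}{2 X}$ ($C{\left(X \right)} = \frac{X + X^{2}}{X + X} = \frac{X + X^{2}}{2 X}$)
$\left(476 + C{\left(O \right)}\right) \left(-458\right) = \left(476 + \left(\frac{1}{2} + \frac{1}{2} \cdot 10\right)\right) \left(-458\right) = \left(476 + \left(\frac{1}{2} + 5\right)\right) \left(-458\right) = \left(476 + \frac{11}{2}\right) \left(-458\right) = \frac{963}{2} \left(-458\right) = -220527$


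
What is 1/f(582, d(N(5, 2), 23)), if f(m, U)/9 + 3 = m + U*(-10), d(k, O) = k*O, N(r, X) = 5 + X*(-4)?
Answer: 1/11421 ≈ 8.7558e-5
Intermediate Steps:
N(r, X) = 5 - 4*X
d(k, O) = O*k
f(m, U) = -27 - 90*U + 9*m (f(m, U) = -27 + 9*(m + U*(-10)) = -27 + 9*(m - 10*U) = -27 + (-90*U + 9*m) = -27 - 90*U + 9*m)
1/f(582, d(N(5, 2), 23)) = 1/(-27 - 2070*(5 - 4*2) + 9*582) = 1/(-27 - 2070*(5 - 8) + 5238) = 1/(-27 - 2070*(-3) + 5238) = 1/(-27 - 90*(-69) + 5238) = 1/(-27 + 6210 + 5238) = 1/11421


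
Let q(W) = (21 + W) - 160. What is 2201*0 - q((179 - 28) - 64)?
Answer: 52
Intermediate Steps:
q(W) = -139 + W
2201*0 - q((179 - 28) - 64) = 2201*0 - (-139 + ((179 - 28) - 64)) = 0 - (-139 + (151 - 64)) = 0 - (-139 + 87) = 0 - 1*(-52) = 0 + 52 = 52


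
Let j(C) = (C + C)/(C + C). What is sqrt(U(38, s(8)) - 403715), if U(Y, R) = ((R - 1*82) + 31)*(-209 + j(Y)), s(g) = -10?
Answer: I*sqrt(391027) ≈ 625.32*I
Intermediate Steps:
j(C) = 1 (j(C) = (2*C)/((2*C)) = (2*C)*(1/(2*C)) = 1)
U(Y, R) = 10608 - 208*R (U(Y, R) = ((R - 1*82) + 31)*(-209 + 1) = ((R - 82) + 31)*(-208) = ((-82 + R) + 31)*(-208) = (-51 + R)*(-208) = 10608 - 208*R)
sqrt(U(38, s(8)) - 403715) = sqrt((10608 - 208*(-10)) - 403715) = sqrt((10608 + 2080) - 403715) = sqrt(12688 - 403715) = sqrt(-391027) = I*sqrt(391027)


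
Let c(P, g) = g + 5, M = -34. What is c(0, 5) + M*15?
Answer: -500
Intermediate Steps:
c(P, g) = 5 + g
c(0, 5) + M*15 = (5 + 5) - 34*15 = 10 - 510 = -500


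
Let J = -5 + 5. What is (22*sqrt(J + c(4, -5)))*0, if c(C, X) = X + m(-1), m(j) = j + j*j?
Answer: 0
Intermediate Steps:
m(j) = j + j**2
c(C, X) = X (c(C, X) = X - (1 - 1) = X - 1*0 = X + 0 = X)
J = 0
(22*sqrt(J + c(4, -5)))*0 = (22*sqrt(0 - 5))*0 = (22*sqrt(-5))*0 = (22*(I*sqrt(5)))*0 = (22*I*sqrt(5))*0 = 0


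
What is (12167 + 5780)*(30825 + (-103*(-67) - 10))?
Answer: 676889052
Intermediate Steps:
(12167 + 5780)*(30825 + (-103*(-67) - 10)) = 17947*(30825 + (6901 - 10)) = 17947*(30825 + 6891) = 17947*37716 = 676889052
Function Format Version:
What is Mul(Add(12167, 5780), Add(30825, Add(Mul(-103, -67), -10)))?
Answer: 676889052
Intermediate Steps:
Mul(Add(12167, 5780), Add(30825, Add(Mul(-103, -67), -10))) = Mul(17947, Add(30825, Add(6901, -10))) = Mul(17947, Add(30825, 6891)) = Mul(17947, 37716) = 676889052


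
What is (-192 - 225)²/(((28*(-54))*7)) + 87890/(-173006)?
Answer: -1723003783/101727528 ≈ -16.937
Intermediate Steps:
(-192 - 225)²/(((28*(-54))*7)) + 87890/(-173006) = (-417)²/((-1512*7)) + 87890*(-1/173006) = 173889/(-10584) - 43945/86503 = 173889*(-1/10584) - 43945/86503 = -19321/1176 - 43945/86503 = -1723003783/101727528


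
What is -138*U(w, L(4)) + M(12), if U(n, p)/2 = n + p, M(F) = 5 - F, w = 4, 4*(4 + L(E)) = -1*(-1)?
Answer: -76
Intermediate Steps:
L(E) = -15/4 (L(E) = -4 + (-1*(-1))/4 = -4 + (1/4)*1 = -4 + 1/4 = -15/4)
U(n, p) = 2*n + 2*p (U(n, p) = 2*(n + p) = 2*n + 2*p)
-138*U(w, L(4)) + M(12) = -138*(2*4 + 2*(-15/4)) + (5 - 1*12) = -138*(8 - 15/2) + (5 - 12) = -138*1/2 - 7 = -69 - 7 = -76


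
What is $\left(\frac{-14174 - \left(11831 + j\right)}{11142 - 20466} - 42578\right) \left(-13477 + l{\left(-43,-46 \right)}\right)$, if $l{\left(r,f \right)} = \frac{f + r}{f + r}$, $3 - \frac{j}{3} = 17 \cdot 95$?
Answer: $\frac{445804163669}{777} \approx 5.7375 \cdot 10^{8}$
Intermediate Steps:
$j = -4836$ ($j = 9 - 3 \cdot 17 \cdot 95 = 9 - 4845 = -4836$)
$l{\left(r,f \right)} = 1$
$\left(\frac{-14174 - \left(11831 + j\right)}{11142 - 20466} - 42578\right) \left(-13477 + l{\left(-43,-46 \right)}\right) = \left(\frac{-14174 - 6995}{11142 - 20466} - 42578\right) \left(-13477 + 1\right) = \left(\frac{-14174 + \left(-11831 + 4836\right)}{-9324} - 42578\right) \left(-13476\right) = \left(\left(-14174 - 6995\right) \left(- \frac{1}{9324}\right) - 42578\right) \left(-13476\right) = \left(\left(-21169\right) \left(- \frac{1}{9324}\right) - 42578\right) \left(-13476\right) = \left(\frac{21169}{9324} - 42578\right) \left(-13476\right) = \left(- \frac{396976103}{9324}\right) \left(-13476\right) = \frac{445804163669}{777}$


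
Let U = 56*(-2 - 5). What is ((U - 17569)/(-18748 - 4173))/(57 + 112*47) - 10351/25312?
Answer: -1261980668159/3087118368992 ≈ -0.40879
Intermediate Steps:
U = -392 (U = 56*(-7) = -392)
((U - 17569)/(-18748 - 4173))/(57 + 112*47) - 10351/25312 = ((-392 - 17569)/(-18748 - 4173))/(57 + 112*47) - 10351/25312 = (-17961/(-22921))/(57 + 5264) - 10351*1/25312 = -17961*(-1/22921)/5321 - 10351/25312 = (17961/22921)*(1/5321) - 10351/25312 = 17961/121962641 - 10351/25312 = -1261980668159/3087118368992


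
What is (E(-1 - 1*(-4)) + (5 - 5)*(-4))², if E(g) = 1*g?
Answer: 9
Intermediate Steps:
E(g) = g
(E(-1 - 1*(-4)) + (5 - 5)*(-4))² = ((-1 - 1*(-4)) + (5 - 5)*(-4))² = ((-1 + 4) + 0*(-4))² = (3 + 0)² = 3² = 9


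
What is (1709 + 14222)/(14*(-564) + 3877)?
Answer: -15931/4019 ≈ -3.9639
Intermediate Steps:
(1709 + 14222)/(14*(-564) + 3877) = 15931/(-7896 + 3877) = 15931/(-4019) = 15931*(-1/4019) = -15931/4019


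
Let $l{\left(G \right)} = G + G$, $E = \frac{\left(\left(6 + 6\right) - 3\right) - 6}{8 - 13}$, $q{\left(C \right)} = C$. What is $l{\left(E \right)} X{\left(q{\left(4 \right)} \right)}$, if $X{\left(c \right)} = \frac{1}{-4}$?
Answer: $\frac{3}{10} \approx 0.3$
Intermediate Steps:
$X{\left(c \right)} = - \frac{1}{4}$
$E = - \frac{3}{5}$ ($E = \frac{\left(12 - 3\right) - 6}{-5} = \left(9 - 6\right) \left(- \frac{1}{5}\right) = 3 \left(- \frac{1}{5}\right) = - \frac{3}{5} \approx -0.6$)
$l{\left(G \right)} = 2 G$
$l{\left(E \right)} X{\left(q{\left(4 \right)} \right)} = 2 \left(- \frac{3}{5}\right) \left(- \frac{1}{4}\right) = \left(- \frac{6}{5}\right) \left(- \frac{1}{4}\right) = \frac{3}{10}$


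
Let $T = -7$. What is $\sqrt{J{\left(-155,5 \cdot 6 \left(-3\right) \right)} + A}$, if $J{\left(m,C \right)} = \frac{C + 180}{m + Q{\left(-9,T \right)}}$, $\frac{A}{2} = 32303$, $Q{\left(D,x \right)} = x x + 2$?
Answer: $\frac{\sqrt{43673071}}{26} \approx 254.18$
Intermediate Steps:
$Q{\left(D,x \right)} = 2 + x^{2}$ ($Q{\left(D,x \right)} = x^{2} + 2 = 2 + x^{2}$)
$A = 64606$ ($A = 2 \cdot 32303 = 64606$)
$J{\left(m,C \right)} = \frac{180 + C}{51 + m}$ ($J{\left(m,C \right)} = \frac{C + 180}{m + \left(2 + \left(-7\right)^{2}\right)} = \frac{180 + C}{m + \left(2 + 49\right)} = \frac{180 + C}{m + 51} = \frac{180 + C}{51 + m}$)
$\sqrt{J{\left(-155,5 \cdot 6 \left(-3\right) \right)} + A} = \sqrt{\frac{180 + 5 \cdot 6 \left(-3\right)}{51 - 155} + 64606} = \sqrt{\frac{180 + 30 \left(-3\right)}{-104} + 64606} = \sqrt{- \frac{180 - 90}{104} + 64606} = \sqrt{\left(- \frac{1}{104}\right) 90 + 64606} = \sqrt{- \frac{45}{52} + 64606} = \sqrt{\frac{3359467}{52}} = \frac{\sqrt{43673071}}{26}$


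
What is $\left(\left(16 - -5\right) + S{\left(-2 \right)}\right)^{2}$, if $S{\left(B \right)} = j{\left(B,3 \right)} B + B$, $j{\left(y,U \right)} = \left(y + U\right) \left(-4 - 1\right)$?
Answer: $841$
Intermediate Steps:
$j{\left(y,U \right)} = - 5 U - 5 y$ ($j{\left(y,U \right)} = \left(U + y\right) \left(-5\right) = - 5 U - 5 y$)
$S{\left(B \right)} = B + B \left(-15 - 5 B\right)$ ($S{\left(B \right)} = \left(\left(-5\right) 3 - 5 B\right) B + B = \left(-15 - 5 B\right) B + B = B \left(-15 - 5 B\right) + B = B + B \left(-15 - 5 B\right)$)
$\left(\left(16 - -5\right) + S{\left(-2 \right)}\right)^{2} = \left(\left(16 - -5\right) - - 2 \left(14 + 5 \left(-2\right)\right)\right)^{2} = \left(\left(16 + 5\right) - - 2 \left(14 - 10\right)\right)^{2} = \left(21 - \left(-2\right) 4\right)^{2} = \left(21 + 8\right)^{2} = 29^{2} = 841$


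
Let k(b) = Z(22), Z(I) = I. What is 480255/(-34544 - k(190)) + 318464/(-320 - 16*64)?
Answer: -8670751/34566 ≈ -250.85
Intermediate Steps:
k(b) = 22
480255/(-34544 - k(190)) + 318464/(-320 - 16*64) = 480255/(-34544 - 1*22) + 318464/(-320 - 16*64) = 480255/(-34544 - 22) + 318464/(-320 - 1024) = 480255/(-34566) + 318464/(-1344) = 480255*(-1/34566) + 318464*(-1/1344) = -160085/11522 - 4976/21 = -8670751/34566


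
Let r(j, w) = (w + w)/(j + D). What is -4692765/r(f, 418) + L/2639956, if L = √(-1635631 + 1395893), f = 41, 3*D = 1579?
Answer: -121016455/38 + I*√239738/2639956 ≈ -3.1846e+6 + 0.00018547*I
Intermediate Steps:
D = 1579/3 (D = (⅓)*1579 = 1579/3 ≈ 526.33)
r(j, w) = 2*w/(1579/3 + j) (r(j, w) = (w + w)/(j + 1579/3) = (2*w)/(1579/3 + j) = 2*w/(1579/3 + j))
L = I*√239738 (L = √(-239738) = I*√239738 ≈ 489.63*I)
-4692765/r(f, 418) + L/2639956 = -4692765/(6*418/(1579 + 3*41)) + (I*√239738)/2639956 = -4692765/(6*418/(1579 + 123)) + (I*√239738)*(1/2639956) = -4692765/(6*418/1702) + I*√239738/2639956 = -4692765/(6*418*(1/1702)) + I*√239738/2639956 = -4692765/1254/851 + I*√239738/2639956 = -4692765*851/1254 + I*√239738/2639956 = -121016455/38 + I*√239738/2639956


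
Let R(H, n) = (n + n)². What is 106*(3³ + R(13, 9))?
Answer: 37206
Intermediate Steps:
R(H, n) = 4*n² (R(H, n) = (2*n)² = 4*n²)
106*(3³ + R(13, 9)) = 106*(3³ + 4*9²) = 106*(27 + 4*81) = 106*(27 + 324) = 106*351 = 37206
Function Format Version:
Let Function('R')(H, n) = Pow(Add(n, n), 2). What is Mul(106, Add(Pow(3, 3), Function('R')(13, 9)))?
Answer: 37206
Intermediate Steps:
Function('R')(H, n) = Mul(4, Pow(n, 2)) (Function('R')(H, n) = Pow(Mul(2, n), 2) = Mul(4, Pow(n, 2)))
Mul(106, Add(Pow(3, 3), Function('R')(13, 9))) = Mul(106, Add(Pow(3, 3), Mul(4, Pow(9, 2)))) = Mul(106, Add(27, Mul(4, 81))) = Mul(106, Add(27, 324)) = Mul(106, 351) = 37206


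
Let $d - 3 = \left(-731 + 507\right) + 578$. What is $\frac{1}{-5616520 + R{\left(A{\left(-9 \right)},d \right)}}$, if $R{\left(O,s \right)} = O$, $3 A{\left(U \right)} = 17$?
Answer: $- \frac{3}{16849543} \approx -1.7805 \cdot 10^{-7}$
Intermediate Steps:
$A{\left(U \right)} = \frac{17}{3}$ ($A{\left(U \right)} = \frac{1}{3} \cdot 17 = \frac{17}{3}$)
$d = 357$ ($d = 3 + \left(\left(-731 + 507\right) + 578\right) = 3 + \left(-224 + 578\right) = 3 + 354 = 357$)
$\frac{1}{-5616520 + R{\left(A{\left(-9 \right)},d \right)}} = \frac{1}{-5616520 + \frac{17}{3}} = \frac{1}{- \frac{16849543}{3}} = - \frac{3}{16849543}$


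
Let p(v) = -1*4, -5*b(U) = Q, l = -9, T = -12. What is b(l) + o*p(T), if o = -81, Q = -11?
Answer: 1631/5 ≈ 326.20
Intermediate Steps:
b(U) = 11/5 (b(U) = -1/5*(-11) = 11/5)
p(v) = -4
b(l) + o*p(T) = 11/5 - 81*(-4) = 11/5 + 324 = 1631/5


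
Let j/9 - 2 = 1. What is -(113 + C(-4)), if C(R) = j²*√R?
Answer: -113 - 1458*I ≈ -113.0 - 1458.0*I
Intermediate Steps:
j = 27 (j = 18 + 9*1 = 18 + 9 = 27)
C(R) = 729*√R (C(R) = 27²*√R = 729*√R)
-(113 + C(-4)) = -(113 + 729*√(-4)) = -(113 + 729*(2*I)) = -(113 + 1458*I) = -113 - 1458*I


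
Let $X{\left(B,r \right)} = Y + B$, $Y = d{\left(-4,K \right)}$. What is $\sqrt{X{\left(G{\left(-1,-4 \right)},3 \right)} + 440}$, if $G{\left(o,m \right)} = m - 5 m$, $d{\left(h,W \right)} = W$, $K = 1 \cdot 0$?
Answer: $2 \sqrt{114} \approx 21.354$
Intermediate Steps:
$K = 0$
$G{\left(o,m \right)} = - 4 m$
$Y = 0$
$X{\left(B,r \right)} = B$ ($X{\left(B,r \right)} = 0 + B = B$)
$\sqrt{X{\left(G{\left(-1,-4 \right)},3 \right)} + 440} = \sqrt{\left(-4\right) \left(-4\right) + 440} = \sqrt{16 + 440} = \sqrt{456} = 2 \sqrt{114}$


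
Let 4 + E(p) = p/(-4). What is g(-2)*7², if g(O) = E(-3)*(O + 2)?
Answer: 0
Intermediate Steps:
E(p) = -4 - p/4 (E(p) = -4 + p/(-4) = -4 + p*(-¼) = -4 - p/4)
g(O) = -13/2 - 13*O/4 (g(O) = (-4 - ¼*(-3))*(O + 2) = (-4 + ¾)*(2 + O) = -13*(2 + O)/4 = -13/2 - 13*O/4)
g(-2)*7² = (-13/2 - 13/4*(-2))*7² = (-13/2 + 13/2)*49 = 0*49 = 0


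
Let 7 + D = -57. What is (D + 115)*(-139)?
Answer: -7089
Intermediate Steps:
D = -64 (D = -7 - 57 = -64)
(D + 115)*(-139) = (-64 + 115)*(-139) = 51*(-139) = -7089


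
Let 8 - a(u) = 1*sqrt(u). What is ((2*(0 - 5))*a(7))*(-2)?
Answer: 160 - 20*sqrt(7) ≈ 107.08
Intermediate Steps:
a(u) = 8 - sqrt(u)
((2*(0 - 5))*a(7))*(-2) = ((2*(0 - 5))*(8 - sqrt(7)))*(-2) = ((2*(-5))*(8 - sqrt(7)))*(-2) = -10*(8 - sqrt(7))*(-2) = (-80 + 10*sqrt(7))*(-2) = 160 - 20*sqrt(7)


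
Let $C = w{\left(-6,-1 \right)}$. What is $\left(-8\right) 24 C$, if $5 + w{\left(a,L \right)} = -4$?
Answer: $1728$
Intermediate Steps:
$w{\left(a,L \right)} = -9$ ($w{\left(a,L \right)} = -5 - 4 = -9$)
$C = -9$
$\left(-8\right) 24 C = \left(-8\right) 24 \left(-9\right) = \left(-192\right) \left(-9\right) = 1728$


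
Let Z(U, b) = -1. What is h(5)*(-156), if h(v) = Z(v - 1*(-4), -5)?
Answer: 156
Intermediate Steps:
h(v) = -1
h(5)*(-156) = -1*(-156) = 156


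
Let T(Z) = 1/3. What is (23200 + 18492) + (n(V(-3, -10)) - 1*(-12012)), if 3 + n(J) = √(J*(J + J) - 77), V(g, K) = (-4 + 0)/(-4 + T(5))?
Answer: 53701 + I*√9029/11 ≈ 53701.0 + 8.6383*I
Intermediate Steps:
T(Z) = ⅓
V(g, K) = 12/11 (V(g, K) = (-4 + 0)/(-4 + ⅓) = -4/(-11/3) = -4*(-3/11) = 12/11)
n(J) = -3 + √(-77 + 2*J²) (n(J) = -3 + √(J*(J + J) - 77) = -3 + √(J*(2*J) - 77) = -3 + √(2*J² - 77) = -3 + √(-77 + 2*J²))
(23200 + 18492) + (n(V(-3, -10)) - 1*(-12012)) = (23200 + 18492) + ((-3 + √(-77 + 2*(12/11)²)) - 1*(-12012)) = 41692 + ((-3 + √(-77 + 2*(144/121))) + 12012) = 41692 + ((-3 + √(-77 + 288/121)) + 12012) = 41692 + ((-3 + √(-9029/121)) + 12012) = 41692 + ((-3 + I*√9029/11) + 12012) = 41692 + (12009 + I*√9029/11) = 53701 + I*√9029/11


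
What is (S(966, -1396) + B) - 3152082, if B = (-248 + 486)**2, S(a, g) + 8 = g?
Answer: -3096842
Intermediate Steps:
S(a, g) = -8 + g
B = 56644 (B = 238**2 = 56644)
(S(966, -1396) + B) - 3152082 = ((-8 - 1396) + 56644) - 3152082 = (-1404 + 56644) - 3152082 = 55240 - 3152082 = -3096842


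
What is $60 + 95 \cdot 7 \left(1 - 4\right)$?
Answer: $-1935$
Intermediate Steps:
$60 + 95 \cdot 7 \left(1 - 4\right) = 60 + 95 \cdot 7 \left(-3\right) = 60 + 95 \left(-21\right) = 60 - 1995 = -1935$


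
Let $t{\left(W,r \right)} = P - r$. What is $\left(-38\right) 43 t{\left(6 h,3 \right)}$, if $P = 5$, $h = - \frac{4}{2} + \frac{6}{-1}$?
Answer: $-3268$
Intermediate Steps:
$h = -8$ ($h = \left(-4\right) \frac{1}{2} + 6 \left(-1\right) = -2 - 6 = -8$)
$t{\left(W,r \right)} = 5 - r$
$\left(-38\right) 43 t{\left(6 h,3 \right)} = \left(-38\right) 43 \left(5 - 3\right) = - 1634 \left(5 - 3\right) = \left(-1634\right) 2 = -3268$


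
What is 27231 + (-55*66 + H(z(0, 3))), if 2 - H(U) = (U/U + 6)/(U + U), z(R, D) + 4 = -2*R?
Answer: 188831/8 ≈ 23604.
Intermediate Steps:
z(R, D) = -4 - 2*R
H(U) = 2 - 7/(2*U) (H(U) = 2 - (U/U + 6)/(U + U) = 2 - (1 + 6)/(2*U) = 2 - 7*1/(2*U) = 2 - 7/(2*U))
27231 + (-55*66 + H(z(0, 3))) = 27231 + (-55*66 + (2 - 7/(2*(-4 - 2*0)))) = 27231 + (-3630 + (2 - 7/(2*(-4 + 0)))) = 27231 + (-3630 + (2 - 7/2/(-4))) = 27231 + (-3630 + (2 - 7/2*(-1/4))) = 27231 + (-3630 + (2 + 7/8)) = 27231 + (-3630 + 23/8) = 27231 - 29017/8 = 188831/8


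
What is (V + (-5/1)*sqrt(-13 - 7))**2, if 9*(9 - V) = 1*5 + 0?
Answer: -34724/81 - 1520*I*sqrt(5)/9 ≈ -428.69 - 377.65*I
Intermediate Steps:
V = 76/9 (V = 9 - (1*5 + 0)/9 = 9 - (5 + 0)/9 = 9 - 1/9*5 = 9 - 5/9 = 76/9 ≈ 8.4444)
(V + (-5/1)*sqrt(-13 - 7))**2 = (76/9 + (-5/1)*sqrt(-13 - 7))**2 = (76/9 + (-5*1)*sqrt(-20))**2 = (76/9 - 10*I*sqrt(5))**2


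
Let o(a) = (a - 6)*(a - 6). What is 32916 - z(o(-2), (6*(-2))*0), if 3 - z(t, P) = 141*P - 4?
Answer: 32909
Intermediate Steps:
o(a) = (-6 + a)² (o(a) = (-6 + a)*(-6 + a) = (-6 + a)²)
z(t, P) = 7 - 141*P (z(t, P) = 3 - (141*P - 4) = 3 - (-4 + 141*P) = 3 + (4 - 141*P) = 7 - 141*P)
32916 - z(o(-2), (6*(-2))*0) = 32916 - (7 - 141*6*(-2)*0) = 32916 - (7 - (-1692)*0) = 32916 - (7 - 141*0) = 32916 - (7 + 0) = 32916 - 1*7 = 32916 - 7 = 32909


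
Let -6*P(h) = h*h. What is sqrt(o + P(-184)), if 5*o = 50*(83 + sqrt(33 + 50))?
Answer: sqrt(-43314 + 90*sqrt(83))/3 ≈ 68.714*I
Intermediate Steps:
P(h) = -h**2/6 (P(h) = -h*h/6 = -h**2/6)
o = 830 + 10*sqrt(83) (o = (50*(83 + sqrt(33 + 50)))/5 = (50*(83 + sqrt(83)))/5 = (4150 + 50*sqrt(83))/5 = 830 + 10*sqrt(83) ≈ 921.10)
sqrt(o + P(-184)) = sqrt((830 + 10*sqrt(83)) - 1/6*(-184)**2) = sqrt((830 + 10*sqrt(83)) - 1/6*33856) = sqrt((830 + 10*sqrt(83)) - 16928/3) = sqrt(-14438/3 + 10*sqrt(83))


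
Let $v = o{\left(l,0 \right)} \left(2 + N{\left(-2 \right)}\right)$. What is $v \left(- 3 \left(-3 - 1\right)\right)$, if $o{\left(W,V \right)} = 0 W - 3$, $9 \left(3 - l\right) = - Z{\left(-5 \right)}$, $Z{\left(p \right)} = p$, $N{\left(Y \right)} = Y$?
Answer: $0$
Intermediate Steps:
$l = \frac{22}{9}$ ($l = 3 - \frac{\left(-1\right) \left(-5\right)}{9} = 3 - \frac{5}{9} = \frac{22}{9} \approx 2.4444$)
$o{\left(W,V \right)} = -3$ ($o{\left(W,V \right)} = 0 - 3 = -3$)
$v = 0$ ($v = - 3 \left(2 - 2\right) = \left(-3\right) 0 = 0$)
$v \left(- 3 \left(-3 - 1\right)\right) = 0 \left(- 3 \left(-3 - 1\right)\right) = 0 \left(\left(-3\right) \left(-4\right)\right) = 0 \cdot 12 = 0$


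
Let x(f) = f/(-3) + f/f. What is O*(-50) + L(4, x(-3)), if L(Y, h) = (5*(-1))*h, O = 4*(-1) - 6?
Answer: 490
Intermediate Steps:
x(f) = 1 - f/3 (x(f) = f*(-⅓) + 1 = -f/3 + 1 = 1 - f/3)
O = -10 (O = -4 - 6 = -10)
L(Y, h) = -5*h
O*(-50) + L(4, x(-3)) = -10*(-50) - 5*(1 - ⅓*(-3)) = 500 - 5*(1 + 1) = 500 - 5*2 = 500 - 10 = 490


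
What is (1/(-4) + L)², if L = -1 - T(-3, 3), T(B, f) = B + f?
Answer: 25/16 ≈ 1.5625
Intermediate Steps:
L = -1 (L = -1 - (-3 + 3) = -1 - 1*0 = -1 + 0 = -1)
(1/(-4) + L)² = (1/(-4) - 1)² = (-¼ - 1)² = (-5/4)² = 25/16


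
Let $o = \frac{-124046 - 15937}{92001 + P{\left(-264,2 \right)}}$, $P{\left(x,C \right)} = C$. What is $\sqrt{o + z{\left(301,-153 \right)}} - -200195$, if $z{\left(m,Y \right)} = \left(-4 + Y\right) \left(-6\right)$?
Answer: $200195 + \frac{\sqrt{7960729136529}}{92003} \approx 2.0023 \cdot 10^{5}$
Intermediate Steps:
$z{\left(m,Y \right)} = 24 - 6 Y$
$o = - \frac{139983}{92003}$ ($o = \frac{-124046 - 15937}{92001 + 2} = - \frac{139983}{92003} \approx -1.5215$)
$\sqrt{o + z{\left(301,-153 \right)}} - -200195 = \sqrt{- \frac{139983}{92003} + \left(24 - -918\right)} - -200195 = \sqrt{- \frac{139983}{92003} + \left(24 + 918\right)} + 200195 = \sqrt{- \frac{139983}{92003} + 942} + 200195 = \sqrt{\frac{86526843}{92003}} + 200195 = \frac{\sqrt{7960729136529}}{92003} + 200195 = 200195 + \frac{\sqrt{7960729136529}}{92003}$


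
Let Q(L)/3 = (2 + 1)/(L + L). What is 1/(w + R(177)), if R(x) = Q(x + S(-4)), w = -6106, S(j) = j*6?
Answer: -34/207603 ≈ -0.00016377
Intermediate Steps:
S(j) = 6*j
Q(L) = 9/(2*L) (Q(L) = 3*((2 + 1)/(L + L)) = 3*(3/((2*L))) = 3*(3*(1/(2*L))) = 3*(3/(2*L)) = 9/(2*L))
R(x) = 9/(2*(-24 + x)) (R(x) = 9/(2*(x + 6*(-4))) = 9/(2*(x - 24)) = 9/(2*(-24 + x)))
1/(w + R(177)) = 1/(-6106 + 9/(2*(-24 + 177))) = 1/(-6106 + (9/2)/153) = 1/(-6106 + (9/2)*(1/153)) = 1/(-6106 + 1/34) = 1/(-207603/34) = -34/207603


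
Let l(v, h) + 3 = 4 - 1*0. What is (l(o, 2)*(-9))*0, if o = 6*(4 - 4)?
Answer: 0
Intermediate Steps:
o = 0 (o = 6*0 = 0)
l(v, h) = 1 (l(v, h) = -3 + (4 - 1*0) = -3 + (4 + 0) = -3 + 4 = 1)
(l(o, 2)*(-9))*0 = (1*(-9))*0 = -9*0 = 0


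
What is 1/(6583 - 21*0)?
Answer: 1/6583 ≈ 0.00015191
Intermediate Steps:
1/(6583 - 21*0) = 1/(6583 + 0) = 1/6583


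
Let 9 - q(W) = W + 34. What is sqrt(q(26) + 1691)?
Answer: 2*sqrt(410) ≈ 40.497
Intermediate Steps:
q(W) = -25 - W (q(W) = 9 - (W + 34) = 9 - (34 + W) = 9 + (-34 - W) = -25 - W)
sqrt(q(26) + 1691) = sqrt((-25 - 1*26) + 1691) = sqrt((-25 - 26) + 1691) = sqrt(-51 + 1691) = sqrt(1640) = 2*sqrt(410)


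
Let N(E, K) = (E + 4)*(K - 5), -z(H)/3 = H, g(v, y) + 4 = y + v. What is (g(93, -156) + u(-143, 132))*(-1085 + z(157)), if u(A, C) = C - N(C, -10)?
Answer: -3275380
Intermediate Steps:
g(v, y) = -4 + v + y (g(v, y) = -4 + (y + v) = -4 + (v + y) = -4 + v + y)
z(H) = -3*H
N(E, K) = (-5 + K)*(4 + E) (N(E, K) = (4 + E)*(-5 + K) = (-5 + K)*(4 + E))
u(A, C) = 60 + 16*C (u(A, C) = C - (-20 - 5*C + 4*(-10) + C*(-10)) = C - (-20 - 5*C - 40 - 10*C) = C - (-60 - 15*C) = C + (60 + 15*C) = 60 + 16*C)
(g(93, -156) + u(-143, 132))*(-1085 + z(157)) = ((-4 + 93 - 156) + (60 + 16*132))*(-1085 - 3*157) = (-67 + (60 + 2112))*(-1085 - 471) = (-67 + 2172)*(-1556) = 2105*(-1556) = -3275380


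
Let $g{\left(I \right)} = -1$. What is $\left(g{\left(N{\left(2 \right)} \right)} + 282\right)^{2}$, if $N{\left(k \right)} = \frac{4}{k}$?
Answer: $78961$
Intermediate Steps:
$\left(g{\left(N{\left(2 \right)} \right)} + 282\right)^{2} = \left(-1 + 282\right)^{2} = 281^{2} = 78961$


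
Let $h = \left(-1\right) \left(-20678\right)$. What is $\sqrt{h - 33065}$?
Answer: $i \sqrt{12387} \approx 111.3 i$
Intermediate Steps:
$h = 20678$
$\sqrt{h - 33065} = \sqrt{20678 - 33065} = \sqrt{-12387} = i \sqrt{12387}$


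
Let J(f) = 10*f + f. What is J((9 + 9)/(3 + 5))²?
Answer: 9801/16 ≈ 612.56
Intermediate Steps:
J(f) = 11*f
J((9 + 9)/(3 + 5))² = (11*((9 + 9)/(3 + 5)))² = (11*(18/8))² = (11*(18*(⅛)))² = (11*(9/4))² = (99/4)² = 9801/16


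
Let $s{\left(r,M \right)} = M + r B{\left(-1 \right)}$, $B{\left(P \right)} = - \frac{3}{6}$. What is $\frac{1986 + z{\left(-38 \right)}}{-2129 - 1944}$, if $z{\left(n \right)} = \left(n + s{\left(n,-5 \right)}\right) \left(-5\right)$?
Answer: $- \frac{2106}{4073} \approx -0.51706$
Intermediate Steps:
$B{\left(P \right)} = - \frac{1}{2}$ ($B{\left(P \right)} = \left(-3\right) \frac{1}{6} = - \frac{1}{2}$)
$s{\left(r,M \right)} = M - \frac{r}{2}$ ($s{\left(r,M \right)} = M + r \left(- \frac{1}{2}\right) = M - \frac{r}{2}$)
$z{\left(n \right)} = 25 - \frac{5 n}{2}$ ($z{\left(n \right)} = \left(n - \left(5 + \frac{n}{2}\right)\right) \left(-5\right) = \left(-5 + \frac{n}{2}\right) \left(-5\right) = 25 - \frac{5 n}{2}$)
$\frac{1986 + z{\left(-38 \right)}}{-2129 - 1944} = \frac{1986 + \left(25 - -95\right)}{-2129 - 1944} = \frac{1986 + \left(25 + 95\right)}{-4073} = \left(1986 + 120\right) \left(- \frac{1}{4073}\right) = 2106 \left(- \frac{1}{4073}\right) = - \frac{2106}{4073}$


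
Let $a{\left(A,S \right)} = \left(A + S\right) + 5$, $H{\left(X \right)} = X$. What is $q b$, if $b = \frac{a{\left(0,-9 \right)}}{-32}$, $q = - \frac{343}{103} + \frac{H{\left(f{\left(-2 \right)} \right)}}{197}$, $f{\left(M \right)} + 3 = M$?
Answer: $- \frac{34043}{81164} \approx -0.41943$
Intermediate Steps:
$f{\left(M \right)} = -3 + M$
$a{\left(A,S \right)} = 5 + A + S$
$q = - \frac{68086}{20291}$ ($q = - \frac{343}{103} + \frac{-3 - 2}{197} = \left(-343\right) \frac{1}{103} - \frac{5}{197} = - \frac{343}{103} - \frac{5}{197} = - \frac{68086}{20291} \approx -3.3555$)
$b = \frac{1}{8}$ ($b = \frac{5 + 0 - 9}{-32} = \left(-4\right) \left(- \frac{1}{32}\right) = \frac{1}{8} \approx 0.125$)
$q b = \left(- \frac{68086}{20291}\right) \frac{1}{8} = - \frac{34043}{81164}$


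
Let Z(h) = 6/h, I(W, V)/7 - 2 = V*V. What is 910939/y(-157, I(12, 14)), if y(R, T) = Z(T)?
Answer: 210426909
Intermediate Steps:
I(W, V) = 14 + 7*V² (I(W, V) = 14 + 7*(V*V) = 14 + 7*V²)
y(R, T) = 6/T
910939/y(-157, I(12, 14)) = 910939/((6/(14 + 7*14²))) = 910939/((6/(14 + 7*196))) = 910939/((6/(14 + 1372))) = 910939/((6/1386)) = 910939/((6*(1/1386))) = 910939/(1/231) = 910939*231 = 210426909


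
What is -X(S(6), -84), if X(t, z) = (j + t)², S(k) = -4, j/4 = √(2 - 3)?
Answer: 32*I ≈ 32.0*I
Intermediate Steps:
j = 4*I (j = 4*√(2 - 3) = 4*√(-1) = 4*I ≈ 4.0*I)
X(t, z) = (t + 4*I)² (X(t, z) = (4*I + t)² = (t + 4*I)²)
-X(S(6), -84) = -(-4 + 4*I)²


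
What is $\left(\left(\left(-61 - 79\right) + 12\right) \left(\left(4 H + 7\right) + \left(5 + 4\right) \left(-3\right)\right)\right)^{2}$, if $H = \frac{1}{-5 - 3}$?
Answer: $6885376$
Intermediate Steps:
$H = - \frac{1}{8}$ ($H = \frac{1}{-8} = - \frac{1}{8} \approx -0.125$)
$\left(\left(\left(-61 - 79\right) + 12\right) \left(\left(4 H + 7\right) + \left(5 + 4\right) \left(-3\right)\right)\right)^{2} = \left(\left(\left(-61 - 79\right) + 12\right) \left(\left(4 \left(- \frac{1}{8}\right) + 7\right) + \left(5 + 4\right) \left(-3\right)\right)\right)^{2} = \left(\left(-140 + 12\right) \left(\left(- \frac{1}{2} + 7\right) + 9 \left(-3\right)\right)\right)^{2} = \left(- 128 \left(\frac{13}{2} - 27\right)\right)^{2} = \left(\left(-128\right) \left(- \frac{41}{2}\right)\right)^{2} = 2624^{2} = 6885376$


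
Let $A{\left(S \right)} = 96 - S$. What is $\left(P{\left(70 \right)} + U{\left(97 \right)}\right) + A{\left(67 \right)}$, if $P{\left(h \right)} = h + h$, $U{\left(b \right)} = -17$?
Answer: $152$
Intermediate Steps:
$P{\left(h \right)} = 2 h$
$\left(P{\left(70 \right)} + U{\left(97 \right)}\right) + A{\left(67 \right)} = \left(2 \cdot 70 - 17\right) + \left(96 - 67\right) = \left(140 - 17\right) + \left(96 - 67\right) = 123 + 29 = 152$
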